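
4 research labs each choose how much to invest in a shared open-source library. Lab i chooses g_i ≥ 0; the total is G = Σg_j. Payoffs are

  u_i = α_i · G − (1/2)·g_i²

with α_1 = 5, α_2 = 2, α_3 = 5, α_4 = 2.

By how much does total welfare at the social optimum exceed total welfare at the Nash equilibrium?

225

Lab i's FOC: ∂u_i/∂g_i = α_i − g_i = 0, so g_i* = α_i.
NE contributions = (5, 2, 5, 2); G = 14.
W^NE = (Σα)·G − ½Σα_i² = 14² − ½·58 = 167.
Planner sets g_i = Σα_j = 14 for every i, so G^SO = 4·14 = 56.
W^SO = (Σα)·G^SO − ½·4·(Σα)² = (4/2)·14² = 392.
Deadweight loss = W^SO − W^NE = 225.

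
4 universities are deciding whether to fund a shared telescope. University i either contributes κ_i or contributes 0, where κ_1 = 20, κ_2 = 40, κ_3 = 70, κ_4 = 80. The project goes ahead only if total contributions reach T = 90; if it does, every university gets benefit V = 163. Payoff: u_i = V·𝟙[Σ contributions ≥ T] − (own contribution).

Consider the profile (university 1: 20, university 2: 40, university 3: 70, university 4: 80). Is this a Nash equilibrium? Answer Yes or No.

Total = 210 ≥ 90: provided.
University 1 (pledges 20, payoff 143): dropping to 0 → total 190, payoff 163. Profitable deviation.

No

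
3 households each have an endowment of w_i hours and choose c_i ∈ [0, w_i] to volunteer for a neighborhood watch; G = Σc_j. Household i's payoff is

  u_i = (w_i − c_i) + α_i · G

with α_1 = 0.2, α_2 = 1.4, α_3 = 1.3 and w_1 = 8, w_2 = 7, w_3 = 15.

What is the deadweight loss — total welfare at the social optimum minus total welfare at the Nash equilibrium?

∂u_i/∂c_i = α_i − 1, so household i contributes w_i if α_i > 1, else 0.
α_i > 1 for i ∈ {2, 3}; NE contributions (0, 7, 15), G = 22.
W^NE = Σw_i − G^NE + (Σα_i)·G^NE = 30 + 1.9·22 = 71.8.
Planner: ∂(Σu_j)/∂c_i = Σα_j − 1 = 1.9 > 0, so everyone contributes w_i; G^SO = 30, W^SO = 30 + 1.9·30 = 87.
Deadweight loss = 15.2.

15.2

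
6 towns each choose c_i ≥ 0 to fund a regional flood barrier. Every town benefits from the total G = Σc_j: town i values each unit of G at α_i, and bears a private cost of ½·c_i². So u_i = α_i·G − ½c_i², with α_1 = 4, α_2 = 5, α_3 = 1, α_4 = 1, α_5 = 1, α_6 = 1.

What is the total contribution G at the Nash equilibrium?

13

Town i's FOC: ∂u_i/∂c_i = α_i − c_i = 0, so c_i* = α_i.
NE contributions = (4, 5, 1, 1, 1, 1); G = 13.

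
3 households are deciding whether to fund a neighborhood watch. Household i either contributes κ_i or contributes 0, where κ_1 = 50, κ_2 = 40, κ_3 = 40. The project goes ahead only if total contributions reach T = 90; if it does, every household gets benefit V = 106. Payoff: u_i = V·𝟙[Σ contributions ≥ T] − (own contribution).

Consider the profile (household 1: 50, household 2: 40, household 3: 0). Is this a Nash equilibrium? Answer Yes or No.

Total = 90 ≥ 90: provided.
Household 1 (pledges 50, payoff 56): dropping to 0 → total 40, payoff 0. No gain.
Household 2 (pledges 40, payoff 66): dropping to 0 → total 50, payoff 0. No gain.
Household 3 (pledges 0, payoff 106): pledging 40 → total 130, payoff 66. No gain.

Yes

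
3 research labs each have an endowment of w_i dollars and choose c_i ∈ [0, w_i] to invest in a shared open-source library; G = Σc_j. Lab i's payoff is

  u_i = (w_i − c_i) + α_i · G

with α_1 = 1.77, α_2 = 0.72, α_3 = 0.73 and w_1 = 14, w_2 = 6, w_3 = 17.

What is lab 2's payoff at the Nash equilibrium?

∂u_i/∂c_i = α_i − 1, so lab i contributes w_i if α_i > 1, else 0.
α_i > 1 for i ∈ {1}; NE contributions (14, 0, 0), G = 14.
u_2 = (6 − 0) + 0.72·14 = 16.08.

16.08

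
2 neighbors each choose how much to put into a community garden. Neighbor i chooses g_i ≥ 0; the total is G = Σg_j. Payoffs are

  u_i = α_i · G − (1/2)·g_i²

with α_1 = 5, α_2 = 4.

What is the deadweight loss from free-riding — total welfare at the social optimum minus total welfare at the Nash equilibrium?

Neighbor i's FOC: ∂u_i/∂g_i = α_i − g_i = 0, so g_i* = α_i.
NE contributions = (5, 4); G = 9.
W^NE = (Σα)·G − ½Σα_i² = 9² − ½·41 = 60.5.
Planner sets g_i = Σα_j = 9 for every i, so G^SO = 2·9 = 18.
W^SO = (Σα)·G^SO − ½·2·(Σα)² = (2/2)·9² = 81.
Deadweight loss = W^SO − W^NE = 20.5.

20.5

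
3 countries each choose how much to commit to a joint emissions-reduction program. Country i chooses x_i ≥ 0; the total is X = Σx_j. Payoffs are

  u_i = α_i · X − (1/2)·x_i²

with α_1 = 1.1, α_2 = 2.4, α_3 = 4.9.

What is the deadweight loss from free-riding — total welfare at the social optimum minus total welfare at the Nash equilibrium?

Country i's FOC: ∂u_i/∂x_i = α_i − x_i = 0, so x_i* = α_i.
NE contributions = (1.1, 2.4, 4.9); X = 8.4.
W^NE = (Σα)·X − ½Σα_i² = 8.4² − ½·30.98 = 55.07.
Planner sets x_i = Σα_j = 8.4 for every i, so X^SO = 3·8.4 = 25.2.
W^SO = (Σα)·X^SO − ½·3·(Σα)² = (3/2)·8.4² = 105.84.
Deadweight loss = W^SO − W^NE = 50.77.

50.77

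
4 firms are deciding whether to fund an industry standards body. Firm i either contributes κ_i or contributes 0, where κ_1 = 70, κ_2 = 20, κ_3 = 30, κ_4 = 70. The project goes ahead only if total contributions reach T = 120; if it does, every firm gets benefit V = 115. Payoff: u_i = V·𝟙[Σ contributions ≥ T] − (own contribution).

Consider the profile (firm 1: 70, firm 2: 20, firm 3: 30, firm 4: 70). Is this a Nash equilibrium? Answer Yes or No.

No

Total = 190 ≥ 120: provided.
Firm 1 (pledges 70, payoff 45): dropping to 0 → total 120, payoff 115. Profitable deviation.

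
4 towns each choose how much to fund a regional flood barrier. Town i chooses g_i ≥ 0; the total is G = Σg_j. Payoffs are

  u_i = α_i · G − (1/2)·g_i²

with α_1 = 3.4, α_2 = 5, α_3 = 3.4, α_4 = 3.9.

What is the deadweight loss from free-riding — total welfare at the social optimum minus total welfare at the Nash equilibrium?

278.155

Town i's FOC: ∂u_i/∂g_i = α_i − g_i = 0, so g_i* = α_i.
NE contributions = (3.4, 5, 3.4, 3.9); G = 15.7.
W^NE = (Σα)·G − ½Σα_i² = 15.7² − ½·63.33 = 214.825.
Planner sets g_i = Σα_j = 15.7 for every i, so G^SO = 4·15.7 = 62.8.
W^SO = (Σα)·G^SO − ½·4·(Σα)² = (4/2)·15.7² = 492.98.
Deadweight loss = W^SO − W^NE = 278.155.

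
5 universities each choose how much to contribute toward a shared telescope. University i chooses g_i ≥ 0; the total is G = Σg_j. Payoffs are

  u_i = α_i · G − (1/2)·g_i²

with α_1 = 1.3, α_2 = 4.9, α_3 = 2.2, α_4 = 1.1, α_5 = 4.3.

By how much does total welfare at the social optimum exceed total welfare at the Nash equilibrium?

310.78

University i's FOC: ∂u_i/∂g_i = α_i − g_i = 0, so g_i* = α_i.
NE contributions = (1.3, 4.9, 2.2, 1.1, 4.3); G = 13.8.
W^NE = (Σα)·G − ½Σα_i² = 13.8² − ½·50.24 = 165.32.
Planner sets g_i = Σα_j = 13.8 for every i, so G^SO = 5·13.8 = 69.
W^SO = (Σα)·G^SO − ½·5·(Σα)² = (5/2)·13.8² = 476.1.
Deadweight loss = W^SO − W^NE = 310.78.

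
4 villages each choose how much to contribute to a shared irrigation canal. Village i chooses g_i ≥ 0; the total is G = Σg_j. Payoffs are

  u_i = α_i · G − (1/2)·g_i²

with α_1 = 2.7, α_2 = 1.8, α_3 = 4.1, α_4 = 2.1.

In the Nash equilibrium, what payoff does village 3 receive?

Village i's FOC: ∂u_i/∂g_i = α_i − g_i = 0, so g_i* = α_i.
NE contributions = (2.7, 1.8, 4.1, 2.1); G = 10.7.
u_3 = α_3·G − ½·(g_3)² = 4.1·10.7 − ½·4.1² = 35.465.

35.465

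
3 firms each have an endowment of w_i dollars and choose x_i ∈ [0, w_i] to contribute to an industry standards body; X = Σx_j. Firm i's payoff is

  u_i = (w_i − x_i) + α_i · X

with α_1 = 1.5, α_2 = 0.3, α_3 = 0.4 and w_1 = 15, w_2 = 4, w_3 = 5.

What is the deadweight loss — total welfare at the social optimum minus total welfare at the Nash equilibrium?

10.8

∂u_i/∂x_i = α_i − 1, so firm i contributes w_i if α_i > 1, else 0.
α_i > 1 for i ∈ {1}; NE contributions (15, 0, 0), X = 15.
W^NE = Σw_i − X^NE + (Σα_i)·X^NE = 24 + 1.2·15 = 42.
Planner: ∂(Σu_j)/∂x_i = Σα_j − 1 = 1.2 > 0, so everyone contributes w_i; X^SO = 24, W^SO = 24 + 1.2·24 = 52.8.
Deadweight loss = 10.8.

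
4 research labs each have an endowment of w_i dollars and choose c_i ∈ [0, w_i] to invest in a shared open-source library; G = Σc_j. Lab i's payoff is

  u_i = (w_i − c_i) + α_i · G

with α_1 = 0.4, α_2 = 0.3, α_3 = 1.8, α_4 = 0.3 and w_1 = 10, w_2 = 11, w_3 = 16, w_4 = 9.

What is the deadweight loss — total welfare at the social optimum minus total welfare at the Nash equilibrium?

54

∂u_i/∂c_i = α_i − 1, so lab i contributes w_i if α_i > 1, else 0.
α_i > 1 for i ∈ {3}; NE contributions (0, 0, 16, 0), G = 16.
W^NE = Σw_i − G^NE + (Σα_i)·G^NE = 46 + 1.8·16 = 74.8.
Planner: ∂(Σu_j)/∂c_i = Σα_j − 1 = 1.8 > 0, so everyone contributes w_i; G^SO = 46, W^SO = 46 + 1.8·46 = 128.8.
Deadweight loss = 54.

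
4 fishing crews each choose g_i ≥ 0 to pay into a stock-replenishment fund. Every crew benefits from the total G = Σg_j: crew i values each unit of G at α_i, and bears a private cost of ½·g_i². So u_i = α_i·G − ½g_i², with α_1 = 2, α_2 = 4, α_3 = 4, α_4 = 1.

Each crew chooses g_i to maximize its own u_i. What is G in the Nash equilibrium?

Crew i's FOC: ∂u_i/∂g_i = α_i − g_i = 0, so g_i* = α_i.
NE contributions = (2, 4, 4, 1); G = 11.

11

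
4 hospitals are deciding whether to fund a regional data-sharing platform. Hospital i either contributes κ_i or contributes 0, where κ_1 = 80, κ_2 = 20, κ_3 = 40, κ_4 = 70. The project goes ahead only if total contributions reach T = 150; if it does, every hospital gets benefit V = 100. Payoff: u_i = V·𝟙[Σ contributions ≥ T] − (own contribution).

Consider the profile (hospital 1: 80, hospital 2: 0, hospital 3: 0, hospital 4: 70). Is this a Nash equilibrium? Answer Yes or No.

Yes

Total = 150 ≥ 150: provided.
Hospital 1 (pledges 80, payoff 20): dropping to 0 → total 70, payoff 0. No gain.
Hospital 2 (pledges 0, payoff 100): pledging 20 → total 170, payoff 80. No gain.
Hospital 3 (pledges 0, payoff 100): pledging 40 → total 190, payoff 60. No gain.
Hospital 4 (pledges 70, payoff 30): dropping to 0 → total 80, payoff 0. No gain.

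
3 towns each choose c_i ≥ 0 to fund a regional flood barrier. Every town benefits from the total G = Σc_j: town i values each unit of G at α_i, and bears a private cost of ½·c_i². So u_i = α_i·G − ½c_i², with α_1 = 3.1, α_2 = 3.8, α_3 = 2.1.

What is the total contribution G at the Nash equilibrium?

9

Town i's FOC: ∂u_i/∂c_i = α_i − c_i = 0, so c_i* = α_i.
NE contributions = (3.1, 3.8, 2.1); G = 9.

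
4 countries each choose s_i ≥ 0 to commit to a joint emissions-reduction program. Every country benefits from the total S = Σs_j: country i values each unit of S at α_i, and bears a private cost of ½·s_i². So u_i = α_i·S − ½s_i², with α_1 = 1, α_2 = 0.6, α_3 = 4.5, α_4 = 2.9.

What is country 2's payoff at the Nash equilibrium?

Country i's FOC: ∂u_i/∂s_i = α_i − s_i = 0, so s_i* = α_i.
NE contributions = (1, 0.6, 4.5, 2.9); S = 9.
u_2 = α_2·S − ½·(s_2)² = 0.6·9 − ½·0.6² = 5.22.

5.22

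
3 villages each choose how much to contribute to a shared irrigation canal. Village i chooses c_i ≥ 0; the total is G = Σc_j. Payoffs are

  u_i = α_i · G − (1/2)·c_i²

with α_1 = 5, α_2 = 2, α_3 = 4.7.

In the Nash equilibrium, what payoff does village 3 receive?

43.945

Village i's FOC: ∂u_i/∂c_i = α_i − c_i = 0, so c_i* = α_i.
NE contributions = (5, 2, 4.7); G = 11.7.
u_3 = α_3·G − ½·(c_3)² = 4.7·11.7 − ½·4.7² = 43.945.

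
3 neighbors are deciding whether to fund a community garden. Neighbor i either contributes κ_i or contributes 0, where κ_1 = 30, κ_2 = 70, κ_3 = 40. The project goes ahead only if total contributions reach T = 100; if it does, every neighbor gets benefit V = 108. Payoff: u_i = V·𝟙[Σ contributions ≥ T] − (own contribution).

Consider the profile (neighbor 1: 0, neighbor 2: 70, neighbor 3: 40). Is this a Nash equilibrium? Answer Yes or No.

Total = 110 ≥ 100: provided.
Neighbor 1 (pledges 0, payoff 108): pledging 30 → total 140, payoff 78. No gain.
Neighbor 2 (pledges 70, payoff 38): dropping to 0 → total 40, payoff 0. No gain.
Neighbor 3 (pledges 40, payoff 68): dropping to 0 → total 70, payoff 0. No gain.

Yes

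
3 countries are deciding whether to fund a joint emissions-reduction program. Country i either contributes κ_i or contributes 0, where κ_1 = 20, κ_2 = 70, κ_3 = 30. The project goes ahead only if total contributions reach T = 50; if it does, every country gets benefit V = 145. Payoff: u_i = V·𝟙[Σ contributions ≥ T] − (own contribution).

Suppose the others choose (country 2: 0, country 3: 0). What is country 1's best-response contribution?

Others' total = 0. Even contributing 20 gives 20 < 50: no benefit either way.
Best response: 0.

0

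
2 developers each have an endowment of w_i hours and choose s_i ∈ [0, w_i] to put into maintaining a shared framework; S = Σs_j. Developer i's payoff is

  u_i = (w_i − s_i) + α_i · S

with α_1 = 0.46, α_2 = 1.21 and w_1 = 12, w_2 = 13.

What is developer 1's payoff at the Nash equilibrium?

∂u_i/∂s_i = α_i − 1, so developer i contributes w_i if α_i > 1, else 0.
α_i > 1 for i ∈ {2}; NE contributions (0, 13), S = 13.
u_1 = (12 − 0) + 0.46·13 = 17.98.

17.98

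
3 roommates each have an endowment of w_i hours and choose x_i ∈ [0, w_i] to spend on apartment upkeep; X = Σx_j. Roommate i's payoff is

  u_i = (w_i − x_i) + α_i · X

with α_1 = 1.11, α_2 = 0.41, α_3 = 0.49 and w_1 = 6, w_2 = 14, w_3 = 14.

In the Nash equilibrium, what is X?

6

∂u_i/∂x_i = α_i − 1, so roommate i contributes w_i if α_i > 1, else 0.
α_i > 1 for i ∈ {1}; NE contributions (6, 0, 0), X = 6.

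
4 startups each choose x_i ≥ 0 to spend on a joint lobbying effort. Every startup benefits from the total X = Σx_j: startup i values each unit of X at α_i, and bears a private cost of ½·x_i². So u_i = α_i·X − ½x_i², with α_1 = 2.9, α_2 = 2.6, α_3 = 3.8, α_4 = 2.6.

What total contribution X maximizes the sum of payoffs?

47.6

Planner FOC: ∂(Σu_j)/∂x_i = (Σα_j) − x_i = 0, so x_i^SO = Σα_j = 11.9 for every i; X^SO = 47.6.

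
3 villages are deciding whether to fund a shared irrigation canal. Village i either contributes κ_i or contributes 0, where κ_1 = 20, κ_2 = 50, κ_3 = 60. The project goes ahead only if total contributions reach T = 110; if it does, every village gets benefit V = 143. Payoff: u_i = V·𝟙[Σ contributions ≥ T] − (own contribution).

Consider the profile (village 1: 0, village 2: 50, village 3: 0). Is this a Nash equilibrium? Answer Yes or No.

No

Total = 50 < 110: not provided.
Village 1 (pledges 0, payoff 0): pledging 20 → total 70, payoff -20. No gain.
Village 2 (pledges 50, payoff -50): dropping to 0 → total 0, payoff 0. Profitable deviation.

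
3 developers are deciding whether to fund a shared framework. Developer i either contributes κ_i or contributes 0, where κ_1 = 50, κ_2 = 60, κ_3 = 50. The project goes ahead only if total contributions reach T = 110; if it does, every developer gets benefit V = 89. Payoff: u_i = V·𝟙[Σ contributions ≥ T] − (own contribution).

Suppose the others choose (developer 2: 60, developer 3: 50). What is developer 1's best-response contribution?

0

Others' total = 110 ≥ 110; contributing adds cost 50 for no extra benefit.
Best response: 0.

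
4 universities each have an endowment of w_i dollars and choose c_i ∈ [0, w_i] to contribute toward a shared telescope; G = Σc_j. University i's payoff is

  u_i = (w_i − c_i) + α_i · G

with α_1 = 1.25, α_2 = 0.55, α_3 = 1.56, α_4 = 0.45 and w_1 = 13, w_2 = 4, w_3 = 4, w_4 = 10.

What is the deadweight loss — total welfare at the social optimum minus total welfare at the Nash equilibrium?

39.34

∂u_i/∂c_i = α_i − 1, so university i contributes w_i if α_i > 1, else 0.
α_i > 1 for i ∈ {1, 3}; NE contributions (13, 0, 4, 0), G = 17.
W^NE = Σw_i − G^NE + (Σα_i)·G^NE = 31 + 2.81·17 = 78.77.
Planner: ∂(Σu_j)/∂c_i = Σα_j − 1 = 2.81 > 0, so everyone contributes w_i; G^SO = 31, W^SO = 31 + 2.81·31 = 118.11.
Deadweight loss = 39.34.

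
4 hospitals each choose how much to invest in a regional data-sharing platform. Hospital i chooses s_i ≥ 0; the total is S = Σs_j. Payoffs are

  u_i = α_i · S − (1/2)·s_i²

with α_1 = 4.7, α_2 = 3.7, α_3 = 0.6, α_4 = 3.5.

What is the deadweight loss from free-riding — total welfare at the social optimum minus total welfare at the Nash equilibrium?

Hospital i's FOC: ∂u_i/∂s_i = α_i − s_i = 0, so s_i* = α_i.
NE contributions = (4.7, 3.7, 0.6, 3.5); S = 12.5.
W^NE = (Σα)·S − ½Σα_i² = 12.5² − ½·48.39 = 132.055.
Planner sets s_i = Σα_j = 12.5 for every i, so S^SO = 4·12.5 = 50.
W^SO = (Σα)·S^SO − ½·4·(Σα)² = (4/2)·12.5² = 312.5.
Deadweight loss = W^SO − W^NE = 180.445.

180.445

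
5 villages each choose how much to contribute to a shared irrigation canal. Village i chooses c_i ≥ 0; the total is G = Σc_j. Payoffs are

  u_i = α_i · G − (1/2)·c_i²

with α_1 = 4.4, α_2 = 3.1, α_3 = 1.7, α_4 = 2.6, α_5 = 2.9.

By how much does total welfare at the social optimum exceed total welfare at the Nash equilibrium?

347.65

Village i's FOC: ∂u_i/∂c_i = α_i − c_i = 0, so c_i* = α_i.
NE contributions = (4.4, 3.1, 1.7, 2.6, 2.9); G = 14.7.
W^NE = (Σα)·G − ½Σα_i² = 14.7² − ½·47.03 = 192.575.
Planner sets c_i = Σα_j = 14.7 for every i, so G^SO = 5·14.7 = 73.5.
W^SO = (Σα)·G^SO − ½·5·(Σα)² = (5/2)·14.7² = 540.225.
Deadweight loss = W^SO − W^NE = 347.65.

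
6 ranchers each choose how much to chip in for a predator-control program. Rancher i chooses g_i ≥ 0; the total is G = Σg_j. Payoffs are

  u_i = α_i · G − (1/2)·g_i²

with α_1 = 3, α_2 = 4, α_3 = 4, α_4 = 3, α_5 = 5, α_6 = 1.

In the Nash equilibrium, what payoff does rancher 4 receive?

Rancher i's FOC: ∂u_i/∂g_i = α_i − g_i = 0, so g_i* = α_i.
NE contributions = (3, 4, 4, 3, 5, 1); G = 20.
u_4 = α_4·G − ½·(g_4)² = 3·20 − ½·3² = 55.5.

55.5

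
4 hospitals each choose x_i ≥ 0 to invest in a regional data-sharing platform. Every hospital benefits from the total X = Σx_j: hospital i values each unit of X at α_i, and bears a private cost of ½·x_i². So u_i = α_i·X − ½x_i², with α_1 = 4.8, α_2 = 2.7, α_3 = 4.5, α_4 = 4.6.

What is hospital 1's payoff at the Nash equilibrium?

68.16

Hospital i's FOC: ∂u_i/∂x_i = α_i − x_i = 0, so x_i* = α_i.
NE contributions = (4.8, 2.7, 4.5, 4.6); X = 16.6.
u_1 = α_1·X − ½·(x_1)² = 4.8·16.6 − ½·4.8² = 68.16.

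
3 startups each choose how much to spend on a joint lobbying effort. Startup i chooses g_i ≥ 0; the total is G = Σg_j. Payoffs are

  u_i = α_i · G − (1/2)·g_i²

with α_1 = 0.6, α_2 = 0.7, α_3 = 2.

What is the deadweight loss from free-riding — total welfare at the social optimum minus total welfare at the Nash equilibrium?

7.87

Startup i's FOC: ∂u_i/∂g_i = α_i − g_i = 0, so g_i* = α_i.
NE contributions = (0.6, 0.7, 2); G = 3.3.
W^NE = (Σα)·G − ½Σα_i² = 3.3² − ½·4.85 = 8.465.
Planner sets g_i = Σα_j = 3.3 for every i, so G^SO = 3·3.3 = 9.9.
W^SO = (Σα)·G^SO − ½·3·(Σα)² = (3/2)·3.3² = 16.335.
Deadweight loss = W^SO − W^NE = 7.87.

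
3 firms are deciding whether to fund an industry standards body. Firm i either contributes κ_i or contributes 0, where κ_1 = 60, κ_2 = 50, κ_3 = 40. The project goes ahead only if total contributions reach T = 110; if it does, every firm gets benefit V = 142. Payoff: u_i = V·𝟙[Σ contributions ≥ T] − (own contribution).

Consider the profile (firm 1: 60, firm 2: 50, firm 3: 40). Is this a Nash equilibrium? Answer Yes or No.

Total = 150 ≥ 110: provided.
Firm 1 (pledges 60, payoff 82): dropping to 0 → total 90, payoff 0. No gain.
Firm 2 (pledges 50, payoff 92): dropping to 0 → total 100, payoff 0. No gain.
Firm 3 (pledges 40, payoff 102): dropping to 0 → total 110, payoff 142. Profitable deviation.

No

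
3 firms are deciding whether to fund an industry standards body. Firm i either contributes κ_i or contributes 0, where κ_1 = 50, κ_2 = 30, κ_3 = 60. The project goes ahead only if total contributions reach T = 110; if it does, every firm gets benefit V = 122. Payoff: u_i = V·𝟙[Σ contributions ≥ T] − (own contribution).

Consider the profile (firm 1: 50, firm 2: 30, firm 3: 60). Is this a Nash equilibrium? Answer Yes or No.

Total = 140 ≥ 110: provided.
Firm 1 (pledges 50, payoff 72): dropping to 0 → total 90, payoff 0. No gain.
Firm 2 (pledges 30, payoff 92): dropping to 0 → total 110, payoff 122. Profitable deviation.

No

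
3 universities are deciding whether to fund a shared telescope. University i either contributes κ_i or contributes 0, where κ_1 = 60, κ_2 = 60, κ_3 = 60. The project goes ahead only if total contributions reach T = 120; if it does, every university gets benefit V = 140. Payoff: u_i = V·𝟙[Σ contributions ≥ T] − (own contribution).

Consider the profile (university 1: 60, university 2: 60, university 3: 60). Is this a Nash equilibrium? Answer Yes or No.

No

Total = 180 ≥ 120: provided.
University 1 (pledges 60, payoff 80): dropping to 0 → total 120, payoff 140. Profitable deviation.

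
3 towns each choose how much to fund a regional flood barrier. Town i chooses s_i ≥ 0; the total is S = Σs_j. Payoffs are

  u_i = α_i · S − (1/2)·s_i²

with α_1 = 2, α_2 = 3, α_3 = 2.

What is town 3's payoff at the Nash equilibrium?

12

Town i's FOC: ∂u_i/∂s_i = α_i − s_i = 0, so s_i* = α_i.
NE contributions = (2, 3, 2); S = 7.
u_3 = α_3·S − ½·(s_3)² = 2·7 − ½·2² = 12.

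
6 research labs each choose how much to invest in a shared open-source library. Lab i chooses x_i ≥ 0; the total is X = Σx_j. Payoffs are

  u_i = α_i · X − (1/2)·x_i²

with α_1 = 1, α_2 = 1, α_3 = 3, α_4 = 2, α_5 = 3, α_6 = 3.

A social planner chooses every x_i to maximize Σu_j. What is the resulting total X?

78

Planner FOC: ∂(Σu_j)/∂x_i = (Σα_j) − x_i = 0, so x_i^SO = Σα_j = 13 for every i; X^SO = 78.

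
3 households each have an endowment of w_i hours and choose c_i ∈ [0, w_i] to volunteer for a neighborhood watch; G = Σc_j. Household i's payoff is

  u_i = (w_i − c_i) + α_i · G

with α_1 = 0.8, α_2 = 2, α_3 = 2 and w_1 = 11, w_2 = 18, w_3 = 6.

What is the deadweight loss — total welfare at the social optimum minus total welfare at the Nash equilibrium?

∂u_i/∂c_i = α_i − 1, so household i contributes w_i if α_i > 1, else 0.
α_i > 1 for i ∈ {2, 3}; NE contributions (0, 18, 6), G = 24.
W^NE = Σw_i − G^NE + (Σα_i)·G^NE = 35 + 3.8·24 = 126.2.
Planner: ∂(Σu_j)/∂c_i = Σα_j − 1 = 3.8 > 0, so everyone contributes w_i; G^SO = 35, W^SO = 35 + 3.8·35 = 168.
Deadweight loss = 41.8.

41.8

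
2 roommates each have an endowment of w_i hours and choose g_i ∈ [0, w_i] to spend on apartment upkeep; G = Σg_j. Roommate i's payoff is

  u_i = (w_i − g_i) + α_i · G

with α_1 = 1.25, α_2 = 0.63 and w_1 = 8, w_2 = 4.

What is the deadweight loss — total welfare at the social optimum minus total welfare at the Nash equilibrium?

∂u_i/∂g_i = α_i − 1, so roommate i contributes w_i if α_i > 1, else 0.
α_i > 1 for i ∈ {1}; NE contributions (8, 0), G = 8.
W^NE = Σw_i − G^NE + (Σα_i)·G^NE = 12 + 0.88·8 = 19.04.
Planner: ∂(Σu_j)/∂g_i = Σα_j − 1 = 0.88 > 0, so everyone contributes w_i; G^SO = 12, W^SO = 12 + 0.88·12 = 22.56.
Deadweight loss = 3.52.

3.52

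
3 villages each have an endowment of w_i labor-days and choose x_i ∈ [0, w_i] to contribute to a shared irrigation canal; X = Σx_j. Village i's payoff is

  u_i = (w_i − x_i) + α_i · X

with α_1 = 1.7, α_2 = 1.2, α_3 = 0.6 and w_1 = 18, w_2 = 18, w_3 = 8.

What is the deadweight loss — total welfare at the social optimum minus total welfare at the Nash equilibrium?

20

∂u_i/∂x_i = α_i − 1, so village i contributes w_i if α_i > 1, else 0.
α_i > 1 for i ∈ {1, 2}; NE contributions (18, 18, 0), X = 36.
W^NE = Σw_i − X^NE + (Σα_i)·X^NE = 44 + 2.5·36 = 134.
Planner: ∂(Σu_j)/∂x_i = Σα_j − 1 = 2.5 > 0, so everyone contributes w_i; X^SO = 44, W^SO = 44 + 2.5·44 = 154.
Deadweight loss = 20.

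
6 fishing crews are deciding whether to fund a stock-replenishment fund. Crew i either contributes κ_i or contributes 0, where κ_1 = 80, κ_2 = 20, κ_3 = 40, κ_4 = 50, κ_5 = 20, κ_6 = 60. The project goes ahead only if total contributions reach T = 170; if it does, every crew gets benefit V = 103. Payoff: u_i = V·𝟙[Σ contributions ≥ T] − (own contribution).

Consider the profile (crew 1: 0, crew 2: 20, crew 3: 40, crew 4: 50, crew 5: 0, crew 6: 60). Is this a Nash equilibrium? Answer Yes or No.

Yes

Total = 170 ≥ 170: provided.
Crew 1 (pledges 0, payoff 103): pledging 80 → total 250, payoff 23. No gain.
Crew 2 (pledges 20, payoff 83): dropping to 0 → total 150, payoff 0. No gain.
Crew 3 (pledges 40, payoff 63): dropping to 0 → total 130, payoff 0. No gain.
Crew 4 (pledges 50, payoff 53): dropping to 0 → total 120, payoff 0. No gain.
Crew 5 (pledges 0, payoff 103): pledging 20 → total 190, payoff 83. No gain.
Crew 6 (pledges 60, payoff 43): dropping to 0 → total 110, payoff 0. No gain.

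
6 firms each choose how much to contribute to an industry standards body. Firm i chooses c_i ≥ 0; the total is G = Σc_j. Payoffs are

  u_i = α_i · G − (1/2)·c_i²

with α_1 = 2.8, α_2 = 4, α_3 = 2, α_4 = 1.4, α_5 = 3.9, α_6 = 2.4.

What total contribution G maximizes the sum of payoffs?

Planner FOC: ∂(Σu_j)/∂c_i = (Σα_j) − c_i = 0, so c_i^SO = Σα_j = 16.5 for every i; G^SO = 99.

99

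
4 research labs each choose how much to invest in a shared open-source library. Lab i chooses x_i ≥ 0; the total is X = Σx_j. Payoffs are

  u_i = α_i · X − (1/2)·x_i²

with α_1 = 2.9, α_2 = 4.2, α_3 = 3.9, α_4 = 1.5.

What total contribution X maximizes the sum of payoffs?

Planner FOC: ∂(Σu_j)/∂x_i = (Σα_j) − x_i = 0, so x_i^SO = Σα_j = 12.5 for every i; X^SO = 50.

50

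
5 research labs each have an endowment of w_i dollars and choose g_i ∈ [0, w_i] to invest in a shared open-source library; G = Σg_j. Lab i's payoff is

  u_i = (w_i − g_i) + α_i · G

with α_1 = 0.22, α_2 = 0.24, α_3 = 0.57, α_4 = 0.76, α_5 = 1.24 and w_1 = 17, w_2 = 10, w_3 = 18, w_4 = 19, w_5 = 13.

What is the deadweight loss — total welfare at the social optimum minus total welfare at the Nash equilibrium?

∂u_i/∂g_i = α_i − 1, so lab i contributes w_i if α_i > 1, else 0.
α_i > 1 for i ∈ {5}; NE contributions (0, 0, 0, 0, 13), G = 13.
W^NE = Σw_i − G^NE + (Σα_i)·G^NE = 77 + 2.03·13 = 103.39.
Planner: ∂(Σu_j)/∂g_i = Σα_j − 1 = 2.03 > 0, so everyone contributes w_i; G^SO = 77, W^SO = 77 + 2.03·77 = 233.31.
Deadweight loss = 129.92.

129.92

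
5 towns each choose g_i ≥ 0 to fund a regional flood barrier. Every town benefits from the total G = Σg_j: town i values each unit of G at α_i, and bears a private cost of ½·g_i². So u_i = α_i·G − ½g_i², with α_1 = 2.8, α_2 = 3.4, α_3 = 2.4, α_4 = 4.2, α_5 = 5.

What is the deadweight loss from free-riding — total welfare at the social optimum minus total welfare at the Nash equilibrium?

Town i's FOC: ∂u_i/∂g_i = α_i − g_i = 0, so g_i* = α_i.
NE contributions = (2.8, 3.4, 2.4, 4.2, 5); G = 17.8.
W^NE = (Σα)·G − ½Σα_i² = 17.8² − ½·67.8 = 282.94.
Planner sets g_i = Σα_j = 17.8 for every i, so G^SO = 5·17.8 = 89.
W^SO = (Σα)·G^SO − ½·5·(Σα)² = (5/2)·17.8² = 792.1.
Deadweight loss = W^SO − W^NE = 509.16.

509.16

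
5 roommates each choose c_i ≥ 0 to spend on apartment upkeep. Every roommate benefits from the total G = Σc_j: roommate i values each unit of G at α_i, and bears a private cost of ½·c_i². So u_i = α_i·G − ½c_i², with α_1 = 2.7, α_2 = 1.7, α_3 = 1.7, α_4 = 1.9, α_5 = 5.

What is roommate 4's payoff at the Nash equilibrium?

22.895

Roommate i's FOC: ∂u_i/∂c_i = α_i − c_i = 0, so c_i* = α_i.
NE contributions = (2.7, 1.7, 1.7, 1.9, 5); G = 13.
u_4 = α_4·G − ½·(c_4)² = 1.9·13 − ½·1.9² = 22.895.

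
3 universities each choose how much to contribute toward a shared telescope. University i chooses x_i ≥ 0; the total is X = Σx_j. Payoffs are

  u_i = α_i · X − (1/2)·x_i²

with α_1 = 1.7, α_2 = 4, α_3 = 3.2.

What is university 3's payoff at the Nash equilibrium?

University i's FOC: ∂u_i/∂x_i = α_i − x_i = 0, so x_i* = α_i.
NE contributions = (1.7, 4, 3.2); X = 8.9.
u_3 = α_3·X − ½·(x_3)² = 3.2·8.9 − ½·3.2² = 23.36.

23.36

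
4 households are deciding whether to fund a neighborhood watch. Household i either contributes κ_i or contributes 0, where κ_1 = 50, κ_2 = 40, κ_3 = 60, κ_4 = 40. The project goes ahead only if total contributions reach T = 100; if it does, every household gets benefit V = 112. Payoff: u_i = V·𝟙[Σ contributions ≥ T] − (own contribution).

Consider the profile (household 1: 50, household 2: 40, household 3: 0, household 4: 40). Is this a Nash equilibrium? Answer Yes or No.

Yes

Total = 130 ≥ 100: provided.
Household 1 (pledges 50, payoff 62): dropping to 0 → total 80, payoff 0. No gain.
Household 2 (pledges 40, payoff 72): dropping to 0 → total 90, payoff 0. No gain.
Household 3 (pledges 0, payoff 112): pledging 60 → total 190, payoff 52. No gain.
Household 4 (pledges 40, payoff 72): dropping to 0 → total 90, payoff 0. No gain.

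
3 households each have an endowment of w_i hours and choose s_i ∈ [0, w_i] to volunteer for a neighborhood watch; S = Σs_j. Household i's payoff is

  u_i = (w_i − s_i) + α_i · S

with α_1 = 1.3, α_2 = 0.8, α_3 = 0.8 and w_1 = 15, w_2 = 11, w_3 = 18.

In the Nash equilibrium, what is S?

∂u_i/∂s_i = α_i − 1, so household i contributes w_i if α_i > 1, else 0.
α_i > 1 for i ∈ {1}; NE contributions (15, 0, 0), S = 15.

15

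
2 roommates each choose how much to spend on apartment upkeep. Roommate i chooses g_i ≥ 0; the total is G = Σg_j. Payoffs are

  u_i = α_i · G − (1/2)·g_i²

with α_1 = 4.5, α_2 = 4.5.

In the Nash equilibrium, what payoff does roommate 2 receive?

Roommate i's FOC: ∂u_i/∂g_i = α_i − g_i = 0, so g_i* = α_i.
NE contributions = (4.5, 4.5); G = 9.
u_2 = α_2·G − ½·(g_2)² = 4.5·9 − ½·4.5² = 30.375.

30.375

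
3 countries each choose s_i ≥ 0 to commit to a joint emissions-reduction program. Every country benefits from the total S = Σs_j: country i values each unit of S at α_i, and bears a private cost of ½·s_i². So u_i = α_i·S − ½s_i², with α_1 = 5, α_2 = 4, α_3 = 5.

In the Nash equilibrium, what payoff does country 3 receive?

57.5

Country i's FOC: ∂u_i/∂s_i = α_i − s_i = 0, so s_i* = α_i.
NE contributions = (5, 4, 5); S = 14.
u_3 = α_3·S − ½·(s_3)² = 5·14 − ½·5² = 57.5.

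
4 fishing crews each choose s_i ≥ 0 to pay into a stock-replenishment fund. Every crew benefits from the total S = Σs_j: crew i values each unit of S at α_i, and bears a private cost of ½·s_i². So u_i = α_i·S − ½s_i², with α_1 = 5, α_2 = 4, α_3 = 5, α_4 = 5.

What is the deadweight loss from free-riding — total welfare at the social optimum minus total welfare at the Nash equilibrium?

Crew i's FOC: ∂u_i/∂s_i = α_i − s_i = 0, so s_i* = α_i.
NE contributions = (5, 4, 5, 5); S = 19.
W^NE = (Σα)·S − ½Σα_i² = 19² − ½·91 = 315.5.
Planner sets s_i = Σα_j = 19 for every i, so S^SO = 4·19 = 76.
W^SO = (Σα)·S^SO − ½·4·(Σα)² = (4/2)·19² = 722.
Deadweight loss = W^SO − W^NE = 406.5.

406.5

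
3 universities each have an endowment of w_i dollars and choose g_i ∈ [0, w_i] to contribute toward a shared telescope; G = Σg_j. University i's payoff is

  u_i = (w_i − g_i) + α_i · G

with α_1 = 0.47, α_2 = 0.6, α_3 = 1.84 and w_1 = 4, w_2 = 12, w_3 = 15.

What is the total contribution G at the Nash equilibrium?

15

∂u_i/∂g_i = α_i − 1, so university i contributes w_i if α_i > 1, else 0.
α_i > 1 for i ∈ {3}; NE contributions (0, 0, 15), G = 15.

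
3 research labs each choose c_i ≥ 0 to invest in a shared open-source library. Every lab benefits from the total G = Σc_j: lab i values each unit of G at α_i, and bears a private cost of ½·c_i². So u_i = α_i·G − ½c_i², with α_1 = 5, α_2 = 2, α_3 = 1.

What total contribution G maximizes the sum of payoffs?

Planner FOC: ∂(Σu_j)/∂c_i = (Σα_j) − c_i = 0, so c_i^SO = Σα_j = 8 for every i; G^SO = 24.

24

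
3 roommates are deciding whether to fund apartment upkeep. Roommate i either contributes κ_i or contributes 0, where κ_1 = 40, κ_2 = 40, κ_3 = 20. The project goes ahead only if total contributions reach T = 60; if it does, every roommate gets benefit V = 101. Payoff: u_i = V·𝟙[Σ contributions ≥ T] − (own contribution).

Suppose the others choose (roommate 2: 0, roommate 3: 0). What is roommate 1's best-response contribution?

0

Others' total = 0. Even contributing 40 gives 40 < 60: no benefit either way.
Best response: 0.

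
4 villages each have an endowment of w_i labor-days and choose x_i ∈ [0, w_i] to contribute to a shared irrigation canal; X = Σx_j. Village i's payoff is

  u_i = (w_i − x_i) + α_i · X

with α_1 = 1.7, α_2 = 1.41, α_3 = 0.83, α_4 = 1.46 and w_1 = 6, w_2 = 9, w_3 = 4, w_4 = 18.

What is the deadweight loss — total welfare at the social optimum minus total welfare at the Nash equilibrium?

∂u_i/∂x_i = α_i − 1, so village i contributes w_i if α_i > 1, else 0.
α_i > 1 for i ∈ {1, 2, 4}; NE contributions (6, 9, 0, 18), X = 33.
W^NE = Σw_i − X^NE + (Σα_i)·X^NE = 37 + 4.4·33 = 182.2.
Planner: ∂(Σu_j)/∂x_i = Σα_j − 1 = 4.4 > 0, so everyone contributes w_i; X^SO = 37, W^SO = 37 + 4.4·37 = 199.8.
Deadweight loss = 17.6.

17.6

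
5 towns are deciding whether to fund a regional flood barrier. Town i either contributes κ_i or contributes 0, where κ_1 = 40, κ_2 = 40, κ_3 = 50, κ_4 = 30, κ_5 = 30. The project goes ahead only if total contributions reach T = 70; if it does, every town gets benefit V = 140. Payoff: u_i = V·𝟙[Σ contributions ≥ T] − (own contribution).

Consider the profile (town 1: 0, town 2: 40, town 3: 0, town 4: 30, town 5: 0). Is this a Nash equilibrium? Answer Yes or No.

Yes

Total = 70 ≥ 70: provided.
Town 1 (pledges 0, payoff 140): pledging 40 → total 110, payoff 100. No gain.
Town 2 (pledges 40, payoff 100): dropping to 0 → total 30, payoff 0. No gain.
Town 3 (pledges 0, payoff 140): pledging 50 → total 120, payoff 90. No gain.
Town 4 (pledges 30, payoff 110): dropping to 0 → total 40, payoff 0. No gain.
Town 5 (pledges 0, payoff 140): pledging 30 → total 100, payoff 110. No gain.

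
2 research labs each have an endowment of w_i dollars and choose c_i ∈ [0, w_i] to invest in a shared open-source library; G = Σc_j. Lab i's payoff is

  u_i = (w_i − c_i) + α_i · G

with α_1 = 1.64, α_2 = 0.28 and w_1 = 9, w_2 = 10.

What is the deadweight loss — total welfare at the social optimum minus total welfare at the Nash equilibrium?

9.2

∂u_i/∂c_i = α_i − 1, so lab i contributes w_i if α_i > 1, else 0.
α_i > 1 for i ∈ {1}; NE contributions (9, 0), G = 9.
W^NE = Σw_i − G^NE + (Σα_i)·G^NE = 19 + 0.92·9 = 27.28.
Planner: ∂(Σu_j)/∂c_i = Σα_j − 1 = 0.92 > 0, so everyone contributes w_i; G^SO = 19, W^SO = 19 + 0.92·19 = 36.48.
Deadweight loss = 9.2.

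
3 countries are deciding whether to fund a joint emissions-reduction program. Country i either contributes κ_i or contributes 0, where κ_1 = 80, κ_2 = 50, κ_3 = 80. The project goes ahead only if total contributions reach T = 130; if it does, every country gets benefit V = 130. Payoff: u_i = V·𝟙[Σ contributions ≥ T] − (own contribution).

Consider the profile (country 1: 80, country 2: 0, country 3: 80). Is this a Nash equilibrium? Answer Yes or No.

Yes

Total = 160 ≥ 130: provided.
Country 1 (pledges 80, payoff 50): dropping to 0 → total 80, payoff 0. No gain.
Country 2 (pledges 0, payoff 130): pledging 50 → total 210, payoff 80. No gain.
Country 3 (pledges 80, payoff 50): dropping to 0 → total 80, payoff 0. No gain.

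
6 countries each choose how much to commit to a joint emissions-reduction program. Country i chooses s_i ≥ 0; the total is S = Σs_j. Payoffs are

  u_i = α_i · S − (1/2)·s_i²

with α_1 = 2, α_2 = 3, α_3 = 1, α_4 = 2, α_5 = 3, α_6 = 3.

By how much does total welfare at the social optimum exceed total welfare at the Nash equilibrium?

410

Country i's FOC: ∂u_i/∂s_i = α_i − s_i = 0, so s_i* = α_i.
NE contributions = (2, 3, 1, 2, 3, 3); S = 14.
W^NE = (Σα)·S − ½Σα_i² = 14² − ½·36 = 178.
Planner sets s_i = Σα_j = 14 for every i, so S^SO = 6·14 = 84.
W^SO = (Σα)·S^SO − ½·6·(Σα)² = (6/2)·14² = 588.
Deadweight loss = W^SO − W^NE = 410.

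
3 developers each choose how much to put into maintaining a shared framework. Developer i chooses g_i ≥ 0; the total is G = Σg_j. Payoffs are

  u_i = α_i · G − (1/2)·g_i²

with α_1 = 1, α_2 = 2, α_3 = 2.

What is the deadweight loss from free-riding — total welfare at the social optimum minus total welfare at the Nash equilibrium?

17

Developer i's FOC: ∂u_i/∂g_i = α_i − g_i = 0, so g_i* = α_i.
NE contributions = (1, 2, 2); G = 5.
W^NE = (Σα)·G − ½Σα_i² = 5² − ½·9 = 20.5.
Planner sets g_i = Σα_j = 5 for every i, so G^SO = 3·5 = 15.
W^SO = (Σα)·G^SO − ½·3·(Σα)² = (3/2)·5² = 37.5.
Deadweight loss = W^SO − W^NE = 17.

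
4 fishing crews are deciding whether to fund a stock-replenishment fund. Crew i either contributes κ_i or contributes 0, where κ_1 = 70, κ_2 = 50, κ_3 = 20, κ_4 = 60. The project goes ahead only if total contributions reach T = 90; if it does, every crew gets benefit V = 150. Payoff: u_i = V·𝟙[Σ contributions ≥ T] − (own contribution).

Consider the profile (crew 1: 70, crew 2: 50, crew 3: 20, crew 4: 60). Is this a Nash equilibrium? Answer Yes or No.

No

Total = 200 ≥ 90: provided.
Crew 1 (pledges 70, payoff 80): dropping to 0 → total 130, payoff 150. Profitable deviation.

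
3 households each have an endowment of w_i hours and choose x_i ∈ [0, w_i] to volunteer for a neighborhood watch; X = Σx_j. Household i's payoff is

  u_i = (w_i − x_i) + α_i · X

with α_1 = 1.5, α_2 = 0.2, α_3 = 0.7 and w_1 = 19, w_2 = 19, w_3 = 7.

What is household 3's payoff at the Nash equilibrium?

∂u_i/∂x_i = α_i − 1, so household i contributes w_i if α_i > 1, else 0.
α_i > 1 for i ∈ {1}; NE contributions (19, 0, 0), X = 19.
u_3 = (7 − 0) + 0.7·19 = 20.3.

20.3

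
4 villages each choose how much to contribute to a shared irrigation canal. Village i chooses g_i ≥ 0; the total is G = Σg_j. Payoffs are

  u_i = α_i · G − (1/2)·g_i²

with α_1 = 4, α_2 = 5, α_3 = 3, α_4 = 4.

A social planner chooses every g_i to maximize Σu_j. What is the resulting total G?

64

Planner FOC: ∂(Σu_j)/∂g_i = (Σα_j) − g_i = 0, so g_i^SO = Σα_j = 16 for every i; G^SO = 64.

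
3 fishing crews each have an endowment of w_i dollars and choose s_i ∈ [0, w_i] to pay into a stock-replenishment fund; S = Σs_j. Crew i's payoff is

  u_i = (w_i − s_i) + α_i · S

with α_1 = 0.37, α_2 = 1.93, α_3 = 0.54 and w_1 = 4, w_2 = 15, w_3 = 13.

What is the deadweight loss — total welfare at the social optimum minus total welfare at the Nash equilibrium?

∂u_i/∂s_i = α_i − 1, so crew i contributes w_i if α_i > 1, else 0.
α_i > 1 for i ∈ {2}; NE contributions (0, 15, 0), S = 15.
W^NE = Σw_i − S^NE + (Σα_i)·S^NE = 32 + 1.84·15 = 59.6.
Planner: ∂(Σu_j)/∂s_i = Σα_j − 1 = 1.84 > 0, so everyone contributes w_i; S^SO = 32, W^SO = 32 + 1.84·32 = 90.88.
Deadweight loss = 31.28.

31.28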